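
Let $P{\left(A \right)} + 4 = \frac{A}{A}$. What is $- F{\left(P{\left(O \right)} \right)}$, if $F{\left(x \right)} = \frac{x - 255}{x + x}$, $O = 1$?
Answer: $-43$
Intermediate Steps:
$P{\left(A \right)} = -3$ ($P{\left(A \right)} = -4 + \frac{A}{A} = -4 + 1 = -3$)
$F{\left(x \right)} = \frac{-255 + x}{2 x}$
$- F{\left(P{\left(O \right)} \right)} = - \frac{-255 - 3}{2 \left(-3\right)} = - \frac{\left(-1\right) \left(-258\right)}{2 \cdot 3} = \left(-1\right) 43 = -43$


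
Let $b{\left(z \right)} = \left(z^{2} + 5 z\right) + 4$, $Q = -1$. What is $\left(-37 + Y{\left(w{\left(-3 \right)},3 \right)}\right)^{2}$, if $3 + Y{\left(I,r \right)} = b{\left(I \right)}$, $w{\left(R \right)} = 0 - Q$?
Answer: $900$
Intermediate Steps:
$w{\left(R \right)} = 1$ ($w{\left(R \right)} = 0 - -1 = 0 + 1 = 1$)
$b{\left(z \right)} = 4 + z^{2} + 5 z$
$Y{\left(I,r \right)} = 1 + I^{2} + 5 I$ ($Y{\left(I,r \right)} = -3 + \left(4 + I^{2} + 5 I\right) = 1 + I^{2} + 5 I$)
$\left(-37 + Y{\left(w{\left(-3 \right)},3 \right)}\right)^{2} = \left(-37 + \left(1 + 1^{2} + 5 \cdot 1\right)\right)^{2} = \left(-37 + \left(1 + 1 + 5\right)\right)^{2} = \left(-37 + 7\right)^{2} = \left(-30\right)^{2} = 900$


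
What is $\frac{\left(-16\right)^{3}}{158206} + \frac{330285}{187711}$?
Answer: $\frac{25742102227}{14848503233} \approx 1.7337$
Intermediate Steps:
$\frac{\left(-16\right)^{3}}{158206} + \frac{330285}{187711} = \left(-4096\right) \frac{1}{158206} + 330285 \cdot \frac{1}{187711} = - \frac{2048}{79103} + \frac{330285}{187711} = \frac{25742102227}{14848503233}$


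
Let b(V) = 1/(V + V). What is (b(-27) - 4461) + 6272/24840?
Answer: -27701357/6210 ≈ -4460.8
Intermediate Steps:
b(V) = 1/(2*V)
(b(-27) - 4461) + 6272/24840 = ((1/2)/(-27) - 4461) + 6272/24840 = ((1/2)*(-1/27) - 4461) + 6272*(1/24840) = (-1/54 - 4461) + 784/3105 = -240895/54 + 784/3105 = -27701357/6210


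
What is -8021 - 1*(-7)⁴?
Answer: -10422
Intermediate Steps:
-8021 - 1*(-7)⁴ = -8021 - 1*2401 = -8021 - 2401 = -10422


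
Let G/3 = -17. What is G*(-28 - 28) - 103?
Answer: 2753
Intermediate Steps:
G = -51 (G = 3*(-17) = -51)
G*(-28 - 28) - 103 = -51*(-28 - 28) - 103 = -51*(-56) - 103 = 2856 - 103 = 2753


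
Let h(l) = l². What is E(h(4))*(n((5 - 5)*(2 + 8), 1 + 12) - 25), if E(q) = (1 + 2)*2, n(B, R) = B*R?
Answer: -150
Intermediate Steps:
E(q) = 6 (E(q) = 3*2 = 6)
E(h(4))*(n((5 - 5)*(2 + 8), 1 + 12) - 25) = 6*(((5 - 5)*(2 + 8))*(1 + 12) - 25) = 6*((0*10)*13 - 25) = 6*(0*13 - 25) = 6*(0 - 25) = 6*(-25) = -150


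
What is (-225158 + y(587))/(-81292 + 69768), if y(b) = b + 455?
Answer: 1303/67 ≈ 19.448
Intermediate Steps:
y(b) = 455 + b
(-225158 + y(587))/(-81292 + 69768) = (-225158 + (455 + 587))/(-81292 + 69768) = (-225158 + 1042)/(-11524) = -224116*(-1/11524) = 1303/67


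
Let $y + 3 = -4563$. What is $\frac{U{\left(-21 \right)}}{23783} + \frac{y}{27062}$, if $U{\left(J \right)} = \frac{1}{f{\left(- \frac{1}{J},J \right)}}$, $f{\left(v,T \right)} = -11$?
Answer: $- \frac{597276010}{3539885503} \approx -0.16873$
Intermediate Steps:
$y = -4566$ ($y = -3 - 4563 = -4566$)
$U{\left(J \right)} = - \frac{1}{11}$ ($U{\left(J \right)} = \frac{1}{-11} = - \frac{1}{11}$)
$\frac{U{\left(-21 \right)}}{23783} + \frac{y}{27062} = - \frac{1}{11 \cdot 23783} - \frac{4566}{27062} = \left(- \frac{1}{11}\right) \frac{1}{23783} - \frac{2283}{13531} = - \frac{1}{261613} - \frac{2283}{13531} = - \frac{597276010}{3539885503}$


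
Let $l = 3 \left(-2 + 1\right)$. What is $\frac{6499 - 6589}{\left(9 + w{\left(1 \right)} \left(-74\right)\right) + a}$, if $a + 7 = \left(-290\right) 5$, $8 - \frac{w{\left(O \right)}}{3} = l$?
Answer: $\frac{9}{389} \approx 0.023136$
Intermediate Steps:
$l = -3$ ($l = 3 \left(-1\right) = -3$)
$w{\left(O \right)} = 33$ ($w{\left(O \right)} = 24 - -9 = 24 + 9 = 33$)
$a = -1457$ ($a = -7 - 1450 = -1457$)
$\frac{6499 - 6589}{\left(9 + w{\left(1 \right)} \left(-74\right)\right) + a} = \frac{6499 - 6589}{\left(9 + 33 \left(-74\right)\right) - 1457} = - \frac{90}{\left(9 - 2442\right) - 1457} = - \frac{90}{-2433 - 1457} = - \frac{90}{-3890} = \left(-90\right) \left(- \frac{1}{3890}\right) = \frac{9}{389}$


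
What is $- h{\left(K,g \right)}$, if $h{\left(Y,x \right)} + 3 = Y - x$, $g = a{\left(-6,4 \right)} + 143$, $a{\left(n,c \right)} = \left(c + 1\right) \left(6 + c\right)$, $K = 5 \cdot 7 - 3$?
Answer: $164$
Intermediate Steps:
$K = 32$ ($K = 35 - 3 = 32$)
$a{\left(n,c \right)} = \left(1 + c\right) \left(6 + c\right)$
$g = 193$ ($g = \left(6 + 4^{2} + 7 \cdot 4\right) + 143 = \left(6 + 16 + 28\right) + 143 = 50 + 143 = 193$)
$h{\left(Y,x \right)} = -3 + Y - x$ ($h{\left(Y,x \right)} = -3 + \left(Y - x\right) = -3 + Y - x$)
$- h{\left(K,g \right)} = - (-3 + 32 - 193) = \left(-1\right) \left(-164\right) = 164$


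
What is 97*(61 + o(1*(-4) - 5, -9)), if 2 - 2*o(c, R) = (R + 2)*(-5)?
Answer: 8633/2 ≈ 4316.5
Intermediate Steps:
o(c, R) = 6 + 5*R/2 (o(c, R) = 1 - (R + 2)*(-5)/2 = 1 - (2 + R)*(-5)/2 = 1 - (-10 - 5*R)/2 = 1 + (5 + 5*R/2) = 6 + 5*R/2)
97*(61 + o(1*(-4) - 5, -9)) = 97*(61 + (6 + (5/2)*(-9))) = 97*(61 + (6 - 45/2)) = 97*(61 - 33/2) = 97*(89/2) = 8633/2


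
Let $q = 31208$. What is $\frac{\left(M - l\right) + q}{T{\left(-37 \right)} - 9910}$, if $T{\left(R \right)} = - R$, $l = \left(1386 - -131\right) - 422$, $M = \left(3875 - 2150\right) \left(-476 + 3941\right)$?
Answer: $- \frac{6007238}{9873} \approx -608.45$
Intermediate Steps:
$M = 5977125$ ($M = 1725 \cdot 3465 = 5977125$)
$l = 1095$ ($l = \left(1386 + 131\right) - 422 = 1517 - 422 = 1095$)
$\frac{\left(M - l\right) + q}{T{\left(-37 \right)} - 9910} = \frac{\left(5977125 - 1095\right) + 31208}{\left(-1\right) \left(-37\right) - 9910} = \frac{\left(5977125 - 1095\right) + 31208}{37 - 9910} = \frac{5976030 + 31208}{-9873} = 6007238 \left(- \frac{1}{9873}\right) = - \frac{6007238}{9873}$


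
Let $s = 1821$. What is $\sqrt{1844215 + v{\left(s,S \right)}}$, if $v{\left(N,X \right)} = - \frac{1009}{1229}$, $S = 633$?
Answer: $\frac{\sqrt{2785576708754}}{1229} \approx 1358.0$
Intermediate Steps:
$v{\left(N,X \right)} = - \frac{1009}{1229}$ ($v{\left(N,X \right)} = \left(-1009\right) \frac{1}{1229} = - \frac{1009}{1229}$)
$\sqrt{1844215 + v{\left(s,S \right)}} = \sqrt{1844215 - \frac{1009}{1229}} = \sqrt{\frac{2266539226}{1229}} = \frac{\sqrt{2785576708754}}{1229}$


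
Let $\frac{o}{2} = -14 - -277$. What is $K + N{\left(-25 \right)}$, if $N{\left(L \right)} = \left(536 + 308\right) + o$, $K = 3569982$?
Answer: $3571352$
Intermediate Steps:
$o = 526$ ($o = 2 \left(-14 - -277\right) = 2 \left(-14 + 277\right) = 2 \cdot 263 = 526$)
$N{\left(L \right)} = 1370$ ($N{\left(L \right)} = \left(536 + 308\right) + 526 = 844 + 526 = 1370$)
$K + N{\left(-25 \right)} = 3569982 + 1370 = 3571352$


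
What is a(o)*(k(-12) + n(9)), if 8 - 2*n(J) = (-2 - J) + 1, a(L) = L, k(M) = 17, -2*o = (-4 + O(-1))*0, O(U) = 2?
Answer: 0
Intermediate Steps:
o = 0 (o = -(-4 + 2)*0/2 = -(-1)*0 = -1/2*0 = 0)
n(J) = 9/2 + J/2 (n(J) = 4 - ((-2 - J) + 1)/2 = 4 - (-1 - J)/2 = 4 + (1/2 + J/2) = 9/2 + J/2)
a(o)*(k(-12) + n(9)) = 0*(17 + (9/2 + (1/2)*9)) = 0*(17 + (9/2 + 9/2)) = 0*(17 + 9) = 0*26 = 0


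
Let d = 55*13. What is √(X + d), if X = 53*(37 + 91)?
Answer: √7499 ≈ 86.597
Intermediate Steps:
d = 715
X = 6784 (X = 53*128 = 6784)
√(X + d) = √(6784 + 715) = √7499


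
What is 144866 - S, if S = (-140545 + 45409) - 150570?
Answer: 390572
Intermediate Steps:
S = -245706 (S = -95136 - 150570 = -245706)
144866 - S = 144866 - 1*(-245706) = 144866 + 245706 = 390572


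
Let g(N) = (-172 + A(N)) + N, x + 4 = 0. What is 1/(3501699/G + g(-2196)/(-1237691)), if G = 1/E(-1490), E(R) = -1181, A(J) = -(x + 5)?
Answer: -1237691/5118479199005260 ≈ -2.4181e-10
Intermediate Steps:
x = -4 (x = -4 + 0 = -4)
A(J) = -1 (A(J) = -(-4 + 5) = -1*1 = -1)
g(N) = -173 + N (g(N) = (-172 - 1) + N = -173 + N)
G = -1/1181 (G = 1/(-1181) = -1/1181 ≈ -0.00084674)
1/(3501699/G + g(-2196)/(-1237691)) = 1/(3501699/(-1/1181) + (-173 - 2196)/(-1237691)) = 1/(3501699*(-1181) - 2369*(-1/1237691)) = 1/(-4135506519 + 2369/1237691) = 1/(-5118479199005260/1237691) = -1237691/5118479199005260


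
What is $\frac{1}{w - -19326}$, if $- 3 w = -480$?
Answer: $\frac{1}{19486} \approx 5.1319 \cdot 10^{-5}$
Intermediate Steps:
$w = 160$ ($w = \left(- \frac{1}{3}\right) \left(-480\right) = 160$)
$\frac{1}{w - -19326} = \frac{1}{160 - -19326} = \frac{1}{160 + \left(\left(-14188 + 16022\right) + 17492\right)} = \frac{1}{160 + \left(1834 + 17492\right)} = \frac{1}{160 + 19326} = \frac{1}{19486}$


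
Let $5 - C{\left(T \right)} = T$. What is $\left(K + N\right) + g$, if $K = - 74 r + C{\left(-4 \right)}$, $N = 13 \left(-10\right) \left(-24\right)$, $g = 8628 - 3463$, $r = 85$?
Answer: $2004$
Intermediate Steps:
$g = 5165$ ($g = 8628 - 3463 = 5165$)
$N = 3120$ ($N = \left(-130\right) \left(-24\right) = 3120$)
$C{\left(T \right)} = 5 - T$
$K = -6281$ ($K = \left(-74\right) 85 + \left(5 - -4\right) = -6290 + \left(5 + 4\right) = -6290 + 9 = -6281$)
$\left(K + N\right) + g = \left(-6281 + 3120\right) + 5165 = -3161 + 5165 = 2004$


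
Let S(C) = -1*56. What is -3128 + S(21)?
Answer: -3184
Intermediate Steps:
S(C) = -56
-3128 + S(21) = -3128 - 56 = -3184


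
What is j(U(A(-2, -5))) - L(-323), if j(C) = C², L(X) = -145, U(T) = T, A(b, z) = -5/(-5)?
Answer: 146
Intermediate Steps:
A(b, z) = 1 (A(b, z) = -5*(-⅕) = 1)
j(U(A(-2, -5))) - L(-323) = 1² - 1*(-145) = 1 + 145 = 146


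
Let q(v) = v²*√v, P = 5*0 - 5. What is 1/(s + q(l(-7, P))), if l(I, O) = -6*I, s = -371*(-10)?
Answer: -265/8351938 + 9*√42/596567 ≈ 6.6041e-5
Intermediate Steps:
s = 3710
P = -5 (P = 0 - 5 = -5)
q(v) = v^(5/2)
1/(s + q(l(-7, P))) = 1/(3710 + (-6*(-7))^(5/2)) = 1/(3710 + 42^(5/2)) = 1/(3710 + 1764*√42)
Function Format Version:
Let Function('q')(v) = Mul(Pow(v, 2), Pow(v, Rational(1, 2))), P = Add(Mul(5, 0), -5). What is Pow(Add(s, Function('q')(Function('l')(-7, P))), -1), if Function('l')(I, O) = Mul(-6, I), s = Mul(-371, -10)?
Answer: Add(Rational(-265, 8351938), Mul(Rational(9, 596567), Pow(42, Rational(1, 2)))) ≈ 6.6041e-5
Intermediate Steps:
s = 3710
P = -5 (P = Add(0, -5) = -5)
Function('q')(v) = Pow(v, Rational(5, 2))
Pow(Add(s, Function('q')(Function('l')(-7, P))), -1) = Pow(Add(3710, Pow(Mul(-6, -7), Rational(5, 2))), -1) = Pow(Add(3710, Pow(42, Rational(5, 2))), -1) = Pow(Add(3710, Mul(1764, Pow(42, Rational(1, 2)))), -1)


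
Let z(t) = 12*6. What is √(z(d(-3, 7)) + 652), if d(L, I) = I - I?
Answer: 2*√181 ≈ 26.907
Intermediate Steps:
d(L, I) = 0
z(t) = 72
√(z(d(-3, 7)) + 652) = √(72 + 652) = √724 = 2*√181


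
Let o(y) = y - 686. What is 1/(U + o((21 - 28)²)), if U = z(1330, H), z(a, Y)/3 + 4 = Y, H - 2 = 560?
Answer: 1/1037 ≈ 0.00096432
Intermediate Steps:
H = 562 (H = 2 + 560 = 562)
z(a, Y) = -12 + 3*Y
o(y) = -686 + y
U = 1674 (U = -12 + 3*562 = -12 + 1686 = 1674)
1/(U + o((21 - 28)²)) = 1/(1674 + (-686 + (21 - 28)²)) = 1/(1674 + (-686 + (-7)²)) = 1/(1674 + (-686 + 49)) = 1/(1674 - 637) = 1/1037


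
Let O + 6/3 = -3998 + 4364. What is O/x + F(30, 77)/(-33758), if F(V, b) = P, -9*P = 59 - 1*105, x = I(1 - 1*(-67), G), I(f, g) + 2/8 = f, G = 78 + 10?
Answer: 221176183/41167881 ≈ 5.3725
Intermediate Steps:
G = 88
I(f, g) = -1/4 + f
x = 271/4 (x = -1/4 + (1 - 1*(-67)) = -1/4 + (1 + 67) = -1/4 + 68 = 271/4 ≈ 67.750)
P = 46/9 (P = -(59 - 1*105)/9 = -(59 - 105)/9 = -1/9*(-46) = 46/9 ≈ 5.1111)
F(V, b) = 46/9
O = 364 (O = -2 + (-3998 + 4364) = -2 + 366 = 364)
O/x + F(30, 77)/(-33758) = 364/(271/4) + (46/9)/(-33758) = 364*(4/271) + (46/9)*(-1/33758) = 1456/271 - 23/151911 = 221176183/41167881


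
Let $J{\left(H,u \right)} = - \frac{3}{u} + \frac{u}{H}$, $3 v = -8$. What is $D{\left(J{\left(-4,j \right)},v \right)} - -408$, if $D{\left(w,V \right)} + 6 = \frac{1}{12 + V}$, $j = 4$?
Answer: $\frac{11259}{28} \approx 402.11$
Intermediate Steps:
$v = - \frac{8}{3}$ ($v = \frac{1}{3} \left(-8\right) = - \frac{8}{3} \approx -2.6667$)
$D{\left(w,V \right)} = -6 + \frac{1}{12 + V}$
$D{\left(J{\left(-4,j \right)},v \right)} - -408 = \frac{-71 - -16}{12 - \frac{8}{3}} - -408 = \frac{-71 + 16}{\frac{28}{3}} + 408 = \frac{3}{28} \left(-55\right) + 408 = - \frac{165}{28} + 408 = \frac{11259}{28}$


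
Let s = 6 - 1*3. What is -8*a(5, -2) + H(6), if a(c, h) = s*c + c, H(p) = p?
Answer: -154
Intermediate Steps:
s = 3 (s = 6 - 3 = 3)
a(c, h) = 4*c (a(c, h) = 3*c + c = 4*c)
-8*a(5, -2) + H(6) = -32*5 + 6 = -8*20 + 6 = -160 + 6 = -154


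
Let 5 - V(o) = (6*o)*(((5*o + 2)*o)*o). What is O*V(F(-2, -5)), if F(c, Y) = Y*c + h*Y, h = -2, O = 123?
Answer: -602207385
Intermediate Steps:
F(c, Y) = -2*Y + Y*c (F(c, Y) = Y*c - 2*Y = -2*Y + Y*c)
V(o) = 5 - 6*o³*(2 + 5*o) (V(o) = 5 - 6*o*((5*o + 2)*o)*o = 5 - 6*o*((2 + 5*o)*o)*o = 5 - 6*o*(o*(2 + 5*o))*o = 5 - 6*o*o²*(2 + 5*o) = 5 - 6*o³*(2 + 5*o))
O*V(F(-2, -5)) = 123*(5 - 30*625*(-2 - 2)⁴ - 12*(-125*(-2 - 2)³)) = 123*(5 - 30*(-5*(-4))⁴ - 12*(-5*(-4))³) = 123*(5 - 30*20⁴ - 12*20³) = 123*(5 - 30*160000 - 12*8000) = 123*(5 - 4800000 - 96000) = 123*(-4895995) = -602207385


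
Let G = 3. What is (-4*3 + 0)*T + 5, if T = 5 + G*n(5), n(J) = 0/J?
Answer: -55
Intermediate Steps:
n(J) = 0
T = 5 (T = 5 + 3*0 = 5 + 0 = 5)
(-4*3 + 0)*T + 5 = (-4*3 + 0)*5 + 5 = (-12 + 0)*5 + 5 = -12*5 + 5 = -60 + 5 = -55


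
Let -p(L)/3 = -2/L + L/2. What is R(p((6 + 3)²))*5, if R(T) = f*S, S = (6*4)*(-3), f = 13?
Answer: -4680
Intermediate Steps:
S = -72 (S = 24*(-3) = -72)
p(L) = 6/L - 3*L/2 (p(L) = -3*(-2/L + L/2) = -3*(L/2 - 2/L) = 6/L - 3*L/2)
R(T) = -936 (R(T) = 13*(-72) = -936)
R(p((6 + 3)²))*5 = -936*5 = -4680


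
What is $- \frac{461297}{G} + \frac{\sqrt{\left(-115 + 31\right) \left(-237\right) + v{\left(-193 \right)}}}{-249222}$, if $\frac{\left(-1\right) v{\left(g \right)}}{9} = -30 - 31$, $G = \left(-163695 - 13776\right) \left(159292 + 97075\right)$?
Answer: $\frac{461297}{45497707857} - \frac{\sqrt{2273}}{83074} \approx -0.00056376$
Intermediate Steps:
$G = -45497707857$ ($G = \left(-177471\right) 256367 = -45497707857$)
$v{\left(g \right)} = 549$ ($v{\left(g \right)} = - 9 \left(-30 - 31\right) = \left(-9\right) \left(-61\right) = 549$)
$- \frac{461297}{G} + \frac{\sqrt{\left(-115 + 31\right) \left(-237\right) + v{\left(-193 \right)}}}{-249222} = - \frac{461297}{-45497707857} + \frac{\sqrt{\left(-115 + 31\right) \left(-237\right) + 549}}{-249222} = \left(-461297\right) \left(- \frac{1}{45497707857}\right) + \sqrt{\left(-84\right) \left(-237\right) + 549} \left(- \frac{1}{249222}\right) = \frac{461297}{45497707857} + \sqrt{19908 + 549} \left(- \frac{1}{249222}\right) = \frac{461297}{45497707857} + \sqrt{20457} \left(- \frac{1}{249222}\right) = \frac{461297}{45497707857} + 3 \sqrt{2273} \left(- \frac{1}{249222}\right) = \frac{461297}{45497707857} - \frac{\sqrt{2273}}{83074}$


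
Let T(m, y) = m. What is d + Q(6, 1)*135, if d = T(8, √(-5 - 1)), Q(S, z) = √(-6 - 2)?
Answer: 8 + 270*I*√2 ≈ 8.0 + 381.84*I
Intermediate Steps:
Q(S, z) = 2*I*√2 (Q(S, z) = √(-8) = 2*I*√2)
d = 8
d + Q(6, 1)*135 = 8 + (2*I*√2)*135 = 8 + 270*I*√2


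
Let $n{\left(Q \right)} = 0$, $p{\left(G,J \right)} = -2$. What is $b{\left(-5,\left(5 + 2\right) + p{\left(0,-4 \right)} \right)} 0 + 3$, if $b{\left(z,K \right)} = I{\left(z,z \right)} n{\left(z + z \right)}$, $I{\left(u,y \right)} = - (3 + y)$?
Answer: $3$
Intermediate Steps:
$I{\left(u,y \right)} = -3 - y$
$b{\left(z,K \right)} = 0$ ($b{\left(z,K \right)} = \left(-3 - z\right) 0 = 0$)
$b{\left(-5,\left(5 + 2\right) + p{\left(0,-4 \right)} \right)} 0 + 3 = 0 \cdot 0 + 3 = 0 + 3 = 3$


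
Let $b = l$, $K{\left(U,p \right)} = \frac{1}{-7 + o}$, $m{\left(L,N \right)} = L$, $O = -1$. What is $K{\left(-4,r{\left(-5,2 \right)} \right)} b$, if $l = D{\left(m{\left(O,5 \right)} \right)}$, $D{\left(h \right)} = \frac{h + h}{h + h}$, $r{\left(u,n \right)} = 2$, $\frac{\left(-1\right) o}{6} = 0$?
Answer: $- \frac{1}{7} \approx -0.14286$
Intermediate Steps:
$o = 0$ ($o = \left(-6\right) 0 = 0$)
$D{\left(h \right)} = 1$ ($D{\left(h \right)} = \frac{2 h}{2 h} = 2 h \frac{1}{2 h} = 1$)
$l = 1$
$K{\left(U,p \right)} = - \frac{1}{7}$ ($K{\left(U,p \right)} = \frac{1}{-7 + 0} = \frac{1}{-7} = - \frac{1}{7}$)
$b = 1$
$K{\left(-4,r{\left(-5,2 \right)} \right)} b = \left(- \frac{1}{7}\right) 1 = - \frac{1}{7}$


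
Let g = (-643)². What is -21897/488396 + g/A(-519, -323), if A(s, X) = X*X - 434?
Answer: 199651848989/50741902420 ≈ 3.9347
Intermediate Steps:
g = 413449
A(s, X) = -434 + X² (A(s, X) = X² - 434 = -434 + X²)
-21897/488396 + g/A(-519, -323) = -21897/488396 + 413449/(-434 + (-323)²) = -21897*1/488396 + 413449/(-434 + 104329) = -21897/488396 + 413449/103895 = 199651848989/50741902420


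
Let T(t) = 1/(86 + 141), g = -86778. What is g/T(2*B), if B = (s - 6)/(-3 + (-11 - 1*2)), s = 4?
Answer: -19698606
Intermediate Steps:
B = ⅛ (B = (4 - 6)/(-3 + (-11 - 1*2)) = -2/(-3 + (-11 - 2)) = -2/(-3 - 13) = -2/(-16) = -2*(-1/16) = ⅛ ≈ 0.12500)
T(t) = 1/227
g/T(2*B) = -86778/1/227 = -86778*227 = -19698606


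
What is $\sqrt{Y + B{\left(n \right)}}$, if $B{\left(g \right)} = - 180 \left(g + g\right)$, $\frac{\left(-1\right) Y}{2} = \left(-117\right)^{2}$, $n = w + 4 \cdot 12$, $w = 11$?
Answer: $3 i \sqrt{5402} \approx 220.49 i$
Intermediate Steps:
$n = 59$ ($n = 11 + 4 \cdot 12 = 11 + 48 = 59$)
$Y = -27378$ ($Y = - 2 \left(-117\right)^{2} = \left(-2\right) 13689 = -27378$)
$B{\left(g \right)} = - 360 g$ ($B{\left(g \right)} = - 180 \cdot 2 g = - 360 g$)
$\sqrt{Y + B{\left(n \right)}} = \sqrt{-27378 - 21240} = \sqrt{-48618} = 3 i \sqrt{5402}$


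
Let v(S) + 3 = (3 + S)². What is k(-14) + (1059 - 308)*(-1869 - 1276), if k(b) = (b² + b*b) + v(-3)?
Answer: -2361506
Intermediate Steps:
v(S) = -3 + (3 + S)²
k(b) = -3 + 2*b² (k(b) = (b² + b*b) + (-3 + (3 - 3)²) = (b² + b²) + (-3 + 0²) = 2*b² + (-3 + 0) = 2*b² - 3 = -3 + 2*b²)
k(-14) + (1059 - 308)*(-1869 - 1276) = (-3 + 2*(-14)²) + (1059 - 308)*(-1869 - 1276) = (-3 + 2*196) + 751*(-3145) = (-3 + 392) - 2361895 = 389 - 2361895 = -2361506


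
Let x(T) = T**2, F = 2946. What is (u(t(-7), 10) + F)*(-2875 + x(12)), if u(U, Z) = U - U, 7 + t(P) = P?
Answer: -8045526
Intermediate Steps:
t(P) = -7 + P
u(U, Z) = 0
(u(t(-7), 10) + F)*(-2875 + x(12)) = (0 + 2946)*(-2875 + 12**2) = 2946*(-2875 + 144) = 2946*(-2731) = -8045526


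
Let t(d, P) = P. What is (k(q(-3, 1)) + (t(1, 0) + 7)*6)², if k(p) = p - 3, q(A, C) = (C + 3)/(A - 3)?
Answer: 13225/9 ≈ 1469.4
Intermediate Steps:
q(A, C) = (3 + C)/(-3 + A)
k(p) = -3 + p
(k(q(-3, 1)) + (t(1, 0) + 7)*6)² = ((-3 + (3 + 1)/(-3 - 3)) + (0 + 7)*6)² = ((-3 + 4/(-6)) + 7*6)² = ((-3 - ⅙*4) + 42)² = ((-3 - ⅔) + 42)² = (-11/3 + 42)² = (115/3)² = 13225/9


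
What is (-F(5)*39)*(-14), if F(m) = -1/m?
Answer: -546/5 ≈ -109.20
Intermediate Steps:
(-F(5)*39)*(-14) = (-(-1)/5*39)*(-14) = (-1*(-1/5)*39)*(-14) = ((1/5)*39)*(-14) = (39/5)*(-14) = -546/5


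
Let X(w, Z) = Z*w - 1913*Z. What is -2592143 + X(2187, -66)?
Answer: -2610227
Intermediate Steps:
X(w, Z) = -1913*Z + Z*w
-2592143 + X(2187, -66) = -2592143 - 66*(-1913 + 2187) = -2592143 - 66*274 = -2592143 - 18084 = -2610227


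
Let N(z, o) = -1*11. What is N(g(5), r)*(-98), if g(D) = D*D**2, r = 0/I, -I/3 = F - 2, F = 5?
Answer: 1078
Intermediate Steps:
I = -9 (I = -3*(5 - 2) = -3*3 = -9)
r = 0 (r = 0/(-9) = 0*(-1/9) = 0)
g(D) = D**3
N(z, o) = -11
N(g(5), r)*(-98) = -11*(-98) = 1078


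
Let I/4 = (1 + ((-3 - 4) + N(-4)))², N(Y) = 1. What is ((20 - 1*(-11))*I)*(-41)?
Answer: -127100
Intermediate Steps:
I = 100 (I = 4*(1 + ((-3 - 4) + 1))² = 4*(1 + (-7 + 1))² = 4*(1 - 6)² = 4*(-5)² = 4*25 = 100)
((20 - 1*(-11))*I)*(-41) = ((20 - 1*(-11))*100)*(-41) = ((20 + 11)*100)*(-41) = (31*100)*(-41) = 3100*(-41) = -127100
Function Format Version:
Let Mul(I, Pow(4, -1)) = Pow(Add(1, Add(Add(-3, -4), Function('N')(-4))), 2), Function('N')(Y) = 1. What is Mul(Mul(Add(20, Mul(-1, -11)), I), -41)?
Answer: -127100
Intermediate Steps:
I = 100 (I = Mul(4, Pow(Add(1, Add(Add(-3, -4), 1)), 2)) = Mul(4, Pow(Add(1, Add(-7, 1)), 2)) = Mul(4, Pow(Add(1, -6), 2)) = Mul(4, Pow(-5, 2)) = Mul(4, 25) = 100)
Mul(Mul(Add(20, Mul(-1, -11)), I), -41) = Mul(Mul(Add(20, Mul(-1, -11)), 100), -41) = Mul(Mul(Add(20, 11), 100), -41) = Mul(Mul(31, 100), -41) = Mul(3100, -41) = -127100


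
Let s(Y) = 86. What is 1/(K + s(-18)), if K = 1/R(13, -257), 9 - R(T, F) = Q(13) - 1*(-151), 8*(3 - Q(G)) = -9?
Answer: 1169/100526 ≈ 0.011629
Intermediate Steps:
Q(G) = 33/8 (Q(G) = 3 - ⅛*(-9) = 3 + 9/8 = 33/8)
R(T, F) = -1169/8 (R(T, F) = 9 - (33/8 - 1*(-151)) = 9 - (33/8 + 151) = 9 - 1*1241/8 = 9 - 1241/8 = -1169/8)
K = -8/1169 (K = 1/(-1169/8) = -8/1169 ≈ -0.0068435)
1/(K + s(-18)) = 1/(-8/1169 + 86) = 1/(100526/1169) = 1169/100526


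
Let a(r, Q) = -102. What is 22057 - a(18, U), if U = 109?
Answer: 22159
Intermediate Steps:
22057 - a(18, U) = 22057 - 1*(-102) = 22057 + 102 = 22159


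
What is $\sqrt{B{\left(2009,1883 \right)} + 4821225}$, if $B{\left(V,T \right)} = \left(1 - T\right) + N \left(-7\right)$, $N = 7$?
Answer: $\sqrt{4819294} \approx 2195.3$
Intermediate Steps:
$B{\left(V,T \right)} = -48 - T$ ($B{\left(V,T \right)} = \left(1 - T\right) + 7 \left(-7\right) = \left(1 - T\right) - 49 = -48 - T$)
$\sqrt{B{\left(2009,1883 \right)} + 4821225} = \sqrt{\left(-48 - 1883\right) + 4821225} = \sqrt{-1931 + 4821225} = \sqrt{4819294}$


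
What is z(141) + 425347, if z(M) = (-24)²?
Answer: 425923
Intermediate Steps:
z(M) = 576
z(141) + 425347 = 576 + 425347 = 425923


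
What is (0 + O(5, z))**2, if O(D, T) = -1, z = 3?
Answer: 1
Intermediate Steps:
(0 + O(5, z))**2 = (0 - 1)**2 = (-1)**2 = 1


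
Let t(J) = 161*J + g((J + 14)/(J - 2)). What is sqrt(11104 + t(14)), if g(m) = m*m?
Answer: sqrt(120271)/3 ≈ 115.60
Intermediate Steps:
g(m) = m**2
t(J) = 161*J + (14 + J)**2/(-2 + J)**2 (t(J) = 161*J + ((J + 14)/(J - 2))**2 = 161*J + ((14 + J)/(-2 + J))**2 = 161*J + (14 + J)**2/(-2 + J)**2)
sqrt(11104 + t(14)) = sqrt(11104 + (161*14 + (14 + 14)**2/(-2 + 14)**2)) = sqrt(11104 + (2254 + 28**2/12**2)) = sqrt(11104 + (2254 + (1/144)*784)) = sqrt(11104 + (2254 + 49/9)) = sqrt(11104 + 20335/9) = sqrt(120271/9) = sqrt(120271)/3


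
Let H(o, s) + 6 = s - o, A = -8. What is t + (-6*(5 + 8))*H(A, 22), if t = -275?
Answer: -2147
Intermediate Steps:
H(o, s) = -6 + s - o (H(o, s) = -6 + (s - o) = -6 + s - o)
t + (-6*(5 + 8))*H(A, 22) = -275 + (-6*(5 + 8))*(-6 + 22 - 1*(-8)) = -275 + (-6*13)*(-6 + 22 + 8) = -275 - 78*24 = -275 - 1872 = -2147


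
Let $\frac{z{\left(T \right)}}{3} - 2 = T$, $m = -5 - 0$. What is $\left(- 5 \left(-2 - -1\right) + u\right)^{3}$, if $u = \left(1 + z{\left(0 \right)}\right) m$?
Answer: $-27000$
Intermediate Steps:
$m = -5$ ($m = -5 + 0 = -5$)
$z{\left(T \right)} = 6 + 3 T$
$u = -35$ ($u = \left(1 + \left(6 + 3 \cdot 0\right)\right) \left(-5\right) = \left(1 + \left(6 + 0\right)\right) \left(-5\right) = \left(1 + 6\right) \left(-5\right) = 7 \left(-5\right) = -35$)
$\left(- 5 \left(-2 - -1\right) + u\right)^{3} = \left(- 5 \left(-2 - -1\right) - 35\right)^{3} = \left(- 5 \left(-2 + 1\right) - 35\right)^{3} = \left(\left(-5\right) \left(-1\right) - 35\right)^{3} = \left(5 - 35\right)^{3} = \left(-30\right)^{3} = -27000$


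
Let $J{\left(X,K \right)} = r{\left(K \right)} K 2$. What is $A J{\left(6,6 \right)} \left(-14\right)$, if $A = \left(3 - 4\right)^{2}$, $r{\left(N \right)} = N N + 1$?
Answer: $-6216$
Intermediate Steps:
$r{\left(N \right)} = 1 + N^{2}$ ($r{\left(N \right)} = N^{2} + 1 = 1 + N^{2}$)
$A = 1$ ($A = \left(-1\right)^{2} = 1$)
$J{\left(X,K \right)} = 2 K \left(1 + K^{2}\right)$ ($J{\left(X,K \right)} = \left(1 + K^{2}\right) K 2 = K \left(1 + K^{2}\right) 2 = 2 K \left(1 + K^{2}\right)$)
$A J{\left(6,6 \right)} \left(-14\right) = 1 \cdot 2 \cdot 6 \left(1 + 6^{2}\right) \left(-14\right) = 1 \cdot 2 \cdot 6 \left(1 + 36\right) \left(-14\right) = 1 \cdot 2 \cdot 6 \cdot 37 \left(-14\right) = 1 \cdot 444 \left(-14\right) = 444 \left(-14\right) = -6216$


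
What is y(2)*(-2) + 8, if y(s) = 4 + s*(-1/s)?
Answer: 2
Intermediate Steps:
y(s) = 3 (y(s) = 4 - 1 = 3)
y(2)*(-2) + 8 = 3*(-2) + 8 = -6 + 8 = 2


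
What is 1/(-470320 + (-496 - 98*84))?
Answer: -1/479048 ≈ -2.0875e-6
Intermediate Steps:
1/(-470320 + (-496 - 98*84)) = 1/(-470320 + (-496 - 8232)) = 1/(-470320 - 8728) = 1/(-479048) = -1/479048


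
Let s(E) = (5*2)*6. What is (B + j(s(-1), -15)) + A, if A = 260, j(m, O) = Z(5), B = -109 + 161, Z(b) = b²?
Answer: 337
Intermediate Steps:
B = 52
s(E) = 60 (s(E) = 10*6 = 60)
j(m, O) = 25 (j(m, O) = 5² = 25)
(B + j(s(-1), -15)) + A = (52 + 25) + 260 = 77 + 260 = 337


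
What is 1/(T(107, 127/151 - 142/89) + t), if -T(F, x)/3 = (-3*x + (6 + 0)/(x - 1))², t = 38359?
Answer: 25100816180681641/962741483613588399619 ≈ 2.6072e-5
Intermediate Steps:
T(F, x) = -3*(-3*x + 6/(-1 + x))² (T(F, x) = -3*(-3*x + (6 + 0)/(x - 1))² = -3*(-3*x + 6/(-1 + x))²)
1/(T(107, 127/151 - 142/89) + t) = 1/(-27*(2 + (127/151 - 142/89) - (127/151 - 142/89)²)²/(-1 + (127/151 - 142/89))² + 38359) = 1/(-27*(2 - 10139/13439 - (-10139/13439)²)²/(-1 - 10139/13439)² + 38359) = 1/(-27*(2 - 10139/13439 - 1*102799321/180606721)²/(-23578/13439)² + 38359) = 1/(-27*180606721/555922084*(2 - 10139/13439 - 102799321/180606721)² + 38359) = 1/(-27*180606721/555922084*(122156100/180606721)² + 38359) = 1/(-27*180606721/555922084*14922112767210000/32618787670371841 + 38359) = 1/(-100724261178667500/25100816180681641 + 38359) = 1/(962741483613588399619/25100816180681641) = 25100816180681641/962741483613588399619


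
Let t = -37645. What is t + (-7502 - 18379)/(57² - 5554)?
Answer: -86745844/2305 ≈ -37634.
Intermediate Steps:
t + (-7502 - 18379)/(57² - 5554) = -37645 + (-7502 - 18379)/(57² - 5554) = -37645 - 25881/(3249 - 5554) = -37645 - 25881/(-2305) = -37645 - 25881*(-1/2305) = -37645 + 25881/2305 = -86745844/2305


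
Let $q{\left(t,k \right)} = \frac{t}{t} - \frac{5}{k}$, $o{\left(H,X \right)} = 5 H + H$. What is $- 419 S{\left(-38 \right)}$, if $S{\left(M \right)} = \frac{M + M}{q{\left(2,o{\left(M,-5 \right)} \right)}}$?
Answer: $\frac{7260432}{233} \approx 31161.0$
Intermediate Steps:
$o{\left(H,X \right)} = 6 H$
$q{\left(t,k \right)} = 1 - \frac{5}{k}$
$S{\left(M \right)} = \frac{12 M^{2}}{-5 + 6 M}$ ($S{\left(M \right)} = \frac{M + M}{\frac{1}{6 M} \left(-5 + 6 M\right)} = \frac{2 M}{\frac{1}{6 M} \left(-5 + 6 M\right)} = \frac{2 M}{\frac{1}{6} \frac{1}{M} \left(-5 + 6 M\right)} = \frac{6 M}{-5 + 6 M} 2 M = \frac{12 M^{2}}{-5 + 6 M}$)
$- 419 S{\left(-38 \right)} = - 419 \frac{12 \left(-38\right)^{2}}{-5 + 6 \left(-38\right)} = - 419 \cdot 12 \cdot 1444 \frac{1}{-5 - 228} = - 419 \cdot 12 \cdot 1444 \frac{1}{-233} = - 419 \cdot 12 \cdot 1444 \left(- \frac{1}{233}\right) = \left(-419\right) \left(- \frac{17328}{233}\right) = \frac{7260432}{233}$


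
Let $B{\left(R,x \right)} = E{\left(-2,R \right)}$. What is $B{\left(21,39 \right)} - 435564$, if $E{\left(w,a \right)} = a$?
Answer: $-435543$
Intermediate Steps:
$B{\left(R,x \right)} = R$
$B{\left(21,39 \right)} - 435564 = 21 - 435564 = -435543$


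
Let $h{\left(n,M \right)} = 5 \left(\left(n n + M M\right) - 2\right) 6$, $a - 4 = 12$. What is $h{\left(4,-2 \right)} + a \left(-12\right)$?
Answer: $348$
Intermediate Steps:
$a = 16$ ($a = 4 + 12 = 16$)
$h{\left(n,M \right)} = -60 + 30 M^{2} + 30 n^{2}$ ($h{\left(n,M \right)} = 5 \left(\left(n^{2} + M^{2}\right) - 2\right) 6 = 5 \left(\left(M^{2} + n^{2}\right) - 2\right) 6 = 5 \left(-2 + M^{2} + n^{2}\right) 6 = \left(-10 + 5 M^{2} + 5 n^{2}\right) 6 = -60 + 30 M^{2} + 30 n^{2}$)
$h{\left(4,-2 \right)} + a \left(-12\right) = \left(-60 + 30 \left(-2\right)^{2} + 30 \cdot 4^{2}\right) + 16 \left(-12\right) = \left(-60 + 30 \cdot 4 + 30 \cdot 16\right) - 192 = \left(-60 + 120 + 480\right) - 192 = 540 - 192 = 348$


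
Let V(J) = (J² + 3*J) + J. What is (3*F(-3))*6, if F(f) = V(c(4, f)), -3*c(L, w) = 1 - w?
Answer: -64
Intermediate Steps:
c(L, w) = -⅓ + w/3 (c(L, w) = -(1 - w)/3 = -⅓ + w/3)
V(J) = J² + 4*J
F(f) = (-⅓ + f/3)*(11/3 + f/3) (F(f) = (-⅓ + f/3)*(4 + (-⅓ + f/3)) = (-⅓ + f/3)*(11/3 + f/3))
(3*F(-3))*6 = (3*((-1 - 3)*(11 - 3)/9))*6 = (3*((⅑)*(-4)*8))*6 = (3*(-32/9))*6 = -32/3*6 = -64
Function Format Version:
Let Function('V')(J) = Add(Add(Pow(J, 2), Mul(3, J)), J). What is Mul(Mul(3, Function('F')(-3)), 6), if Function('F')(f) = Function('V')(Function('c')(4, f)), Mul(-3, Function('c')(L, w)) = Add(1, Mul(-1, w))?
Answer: -64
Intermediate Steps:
Function('c')(L, w) = Add(Rational(-1, 3), Mul(Rational(1, 3), w)) (Function('c')(L, w) = Mul(Rational(-1, 3), Add(1, Mul(-1, w))) = Add(Rational(-1, 3), Mul(Rational(1, 3), w)))
Function('V')(J) = Add(Pow(J, 2), Mul(4, J))
Function('F')(f) = Mul(Add(Rational(-1, 3), Mul(Rational(1, 3), f)), Add(Rational(11, 3), Mul(Rational(1, 3), f))) (Function('F')(f) = Mul(Add(Rational(-1, 3), Mul(Rational(1, 3), f)), Add(4, Add(Rational(-1, 3), Mul(Rational(1, 3), f)))) = Mul(Add(Rational(-1, 3), Mul(Rational(1, 3), f)), Add(Rational(11, 3), Mul(Rational(1, 3), f))))
Mul(Mul(3, Function('F')(-3)), 6) = Mul(Mul(3, Mul(Rational(1, 9), Add(-1, -3), Add(11, -3))), 6) = Mul(Mul(3, Mul(Rational(1, 9), -4, 8)), 6) = Mul(Mul(3, Rational(-32, 9)), 6) = Mul(Rational(-32, 3), 6) = -64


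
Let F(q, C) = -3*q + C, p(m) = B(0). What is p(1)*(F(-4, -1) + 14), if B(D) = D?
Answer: 0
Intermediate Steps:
p(m) = 0
F(q, C) = C - 3*q
p(1)*(F(-4, -1) + 14) = 0*((-1 - 3*(-4)) + 14) = 0*((-1 + 12) + 14) = 0*(11 + 14) = 0*25 = 0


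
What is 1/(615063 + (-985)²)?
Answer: 1/1585288 ≈ 6.3080e-7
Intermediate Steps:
1/(615063 + (-985)²) = 1/(615063 + 970225) = 1/1585288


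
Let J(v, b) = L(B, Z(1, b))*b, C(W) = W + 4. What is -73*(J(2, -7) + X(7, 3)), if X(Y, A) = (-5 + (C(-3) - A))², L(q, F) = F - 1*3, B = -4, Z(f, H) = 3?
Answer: -3577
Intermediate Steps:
C(W) = 4 + W
L(q, F) = -3 + F (L(q, F) = F - 3 = -3 + F)
J(v, b) = 0 (J(v, b) = (-3 + 3)*b = 0*b = 0)
X(Y, A) = (-4 - A)² (X(Y, A) = (-5 + ((4 - 3) - A))² = (-5 + (1 - A))² = (-4 - A)²)
-73*(J(2, -7) + X(7, 3)) = -73*(0 + (4 + 3)²) = -73*(0 + 7²) = -73*(0 + 49) = -73*49 = -3577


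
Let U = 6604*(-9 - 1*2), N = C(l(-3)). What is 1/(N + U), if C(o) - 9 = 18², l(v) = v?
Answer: -1/72311 ≈ -1.3829e-5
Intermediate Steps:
C(o) = 333 (C(o) = 9 + 18² = 9 + 324 = 333)
N = 333
U = -72644 (U = 6604*(-9 - 2) = 6604*(-11) = -72644)
1/(N + U) = 1/(333 - 72644) = 1/(-72311) = -1/72311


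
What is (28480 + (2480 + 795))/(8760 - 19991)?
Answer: -31755/11231 ≈ -2.8274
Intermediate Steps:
(28480 + (2480 + 795))/(8760 - 19991) = (28480 + 3275)/(-11231) = 31755*(-1/11231) = -31755/11231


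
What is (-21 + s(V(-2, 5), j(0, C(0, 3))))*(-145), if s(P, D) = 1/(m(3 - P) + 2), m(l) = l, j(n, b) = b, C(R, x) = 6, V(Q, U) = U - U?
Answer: 3016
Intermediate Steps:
V(Q, U) = 0
s(P, D) = 1/(5 - P) (s(P, D) = 1/((3 - P) + 2) = 1/(5 - P))
(-21 + s(V(-2, 5), j(0, C(0, 3))))*(-145) = (-21 - 1/(-5 + 0))*(-145) = (-21 - 1/(-5))*(-145) = (-21 - 1*(-⅕))*(-145) = (-21 + ⅕)*(-145) = -104/5*(-145) = 3016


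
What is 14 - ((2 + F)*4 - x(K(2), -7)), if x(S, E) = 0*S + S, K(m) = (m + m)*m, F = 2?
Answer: 6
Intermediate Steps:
K(m) = 2*m**2 (K(m) = (2*m)*m = 2*m**2)
x(S, E) = S (x(S, E) = 0 + S = S)
14 - ((2 + F)*4 - x(K(2), -7)) = 14 - ((2 + 2)*4 - 2*2**2) = 14 - (4*4 - 2*4) = 14 - (16 - 1*8) = 14 - (16 - 8) = 14 - 1*8 = 14 - 8 = 6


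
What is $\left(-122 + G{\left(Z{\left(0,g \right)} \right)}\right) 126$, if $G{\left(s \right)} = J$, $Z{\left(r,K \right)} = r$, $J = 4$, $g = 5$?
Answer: $-14868$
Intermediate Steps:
$G{\left(s \right)} = 4$
$\left(-122 + G{\left(Z{\left(0,g \right)} \right)}\right) 126 = \left(-122 + 4\right) 126 = \left(-118\right) 126 = -14868$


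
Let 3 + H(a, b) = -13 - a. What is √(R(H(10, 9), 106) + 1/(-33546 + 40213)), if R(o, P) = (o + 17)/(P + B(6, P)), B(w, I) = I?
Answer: I*√21127209641/706702 ≈ 0.20568*I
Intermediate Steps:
H(a, b) = -16 - a (H(a, b) = -3 + (-13 - a) = -16 - a)
R(o, P) = (17 + o)/(2*P) (R(o, P) = (o + 17)/(P + P) = (17 + o)/((2*P)) = (17 + o)*(1/(2*P)) = (17 + o)/(2*P))
√(R(H(10, 9), 106) + 1/(-33546 + 40213)) = √((½)*(17 + (-16 - 1*10))/106 + 1/(-33546 + 40213)) = √((½)*(1/106)*(17 + (-16 - 10)) + 1/6667) = √((½)*(1/106)*(17 - 26) + 1/6667) = √((½)*(1/106)*(-9) + 1/6667) = √(-9/212 + 1/6667) = √(-59791/1413404) = I*√21127209641/706702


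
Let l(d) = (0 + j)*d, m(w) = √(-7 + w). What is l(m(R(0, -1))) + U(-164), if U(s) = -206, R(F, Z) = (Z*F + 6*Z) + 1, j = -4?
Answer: -206 - 8*I*√3 ≈ -206.0 - 13.856*I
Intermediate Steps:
R(F, Z) = 1 + 6*Z + F*Z (R(F, Z) = (F*Z + 6*Z) + 1 = (6*Z + F*Z) + 1 = 1 + 6*Z + F*Z)
l(d) = -4*d (l(d) = (0 - 4)*d = -4*d)
l(m(R(0, -1))) + U(-164) = -4*√(-7 + (1 + 6*(-1) + 0*(-1))) - 206 = -4*√(-7 + (1 - 6 + 0)) - 206 = -4*√(-7 - 5) - 206 = -8*I*√3 - 206 = -206 - 8*I*√3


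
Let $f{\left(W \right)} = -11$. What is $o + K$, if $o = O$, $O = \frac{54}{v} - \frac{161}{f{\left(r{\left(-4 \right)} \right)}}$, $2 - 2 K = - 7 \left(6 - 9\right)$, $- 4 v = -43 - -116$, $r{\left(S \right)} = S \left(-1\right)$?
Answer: $\frac{3497}{1606} \approx 2.1775$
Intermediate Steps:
$r{\left(S \right)} = - S$
$v = - \frac{73}{4}$ ($v = - \frac{-43 - -116}{4} = - \frac{-43 + 116}{4} = \left(- \frac{1}{4}\right) 73 = - \frac{73}{4} \approx -18.25$)
$K = - \frac{19}{2}$ ($K = 1 - \frac{\left(-7\right) \left(6 - 9\right)}{2} = 1 - \frac{\left(-7\right) \left(-3\right)}{2} = 1 - \frac{21}{2} = - \frac{19}{2} \approx -9.5$)
$O = \frac{9377}{803}$ ($O = \frac{54}{- \frac{73}{4}} - \frac{161}{-11} = 54 \left(- \frac{4}{73}\right) - - \frac{161}{11} = - \frac{216}{73} + \frac{161}{11} = \frac{9377}{803} \approx 11.677$)
$o = \frac{9377}{803} \approx 11.677$
$o + K = \frac{9377}{803} - \frac{19}{2} = \frac{3497}{1606}$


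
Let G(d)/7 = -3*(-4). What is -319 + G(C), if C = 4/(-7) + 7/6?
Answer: -235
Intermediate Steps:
C = 25/42 (C = 4*(-1/7) + 7*(1/6) = -4/7 + 7/6 = 25/42 ≈ 0.59524)
G(d) = 84 (G(d) = 7*(-3*(-4)) = 7*12 = 84)
-319 + G(C) = -319 + 84 = -235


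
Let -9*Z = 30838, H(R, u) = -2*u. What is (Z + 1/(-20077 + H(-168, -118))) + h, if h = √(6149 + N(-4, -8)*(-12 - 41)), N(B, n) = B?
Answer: -611856767/178569 + √6361 ≈ -3346.7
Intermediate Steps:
Z = -30838/9 (Z = -⅑*30838 = -30838/9 ≈ -3426.4)
h = √6361 (h = √(6149 - 4*(-12 - 41)) = √(6149 - 4*(-53)) = √(6149 + 212) = √6361 ≈ 79.756)
(Z + 1/(-20077 + H(-168, -118))) + h = (-30838/9 + 1/(-20077 - 2*(-118))) + √6361 = (-30838/9 + 1/(-20077 + 236)) + √6361 = (-30838/9 + 1/(-19841)) + √6361 = (-30838/9 - 1/19841) + √6361 = -611856767/178569 + √6361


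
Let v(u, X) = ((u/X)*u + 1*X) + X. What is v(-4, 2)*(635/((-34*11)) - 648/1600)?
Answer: -235941/9350 ≈ -25.234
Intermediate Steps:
v(u, X) = 2*X + u²/X (v(u, X) = (u²/X + X) + X = (X + u²/X) + X = 2*X + u²/X)
v(-4, 2)*(635/((-34*11)) - 648/1600) = (2*2 + (-4)²/2)*(635/((-34*11)) - 648/1600) = (4 + (½)*16)*(635/(-374) - 648*1/1600) = (4 + 8)*(635*(-1/374) - 81/200) = 12*(-635/374 - 81/200) = 12*(-78647/37400) = -235941/9350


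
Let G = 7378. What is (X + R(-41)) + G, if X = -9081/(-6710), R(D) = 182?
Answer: 50736681/6710 ≈ 7561.4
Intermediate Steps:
X = 9081/6710 (X = -9081*(-1/6710) = 9081/6710 ≈ 1.3534)
(X + R(-41)) + G = (9081/6710 + 182) + 7378 = 1230301/6710 + 7378 = 50736681/6710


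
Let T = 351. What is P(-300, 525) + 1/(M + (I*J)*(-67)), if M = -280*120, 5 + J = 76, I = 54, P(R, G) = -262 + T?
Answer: 25852541/290478 ≈ 89.000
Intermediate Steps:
P(R, G) = 89 (P(R, G) = -262 + 351 = 89)
J = 71 (J = -5 + 76 = 71)
M = -33600
P(-300, 525) + 1/(M + (I*J)*(-67)) = 89 + 1/(-33600 + (54*71)*(-67)) = 89 + 1/(-33600 + 3834*(-67)) = 89 + 1/(-33600 - 256878) = 89 + 1/(-290478) = 89 - 1/290478 = 25852541/290478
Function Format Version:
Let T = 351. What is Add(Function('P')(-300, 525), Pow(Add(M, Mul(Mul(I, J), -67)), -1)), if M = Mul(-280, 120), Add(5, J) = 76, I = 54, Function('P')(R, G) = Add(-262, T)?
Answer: Rational(25852541, 290478) ≈ 89.000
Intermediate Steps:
Function('P')(R, G) = 89 (Function('P')(R, G) = Add(-262, 351) = 89)
J = 71 (J = Add(-5, 76) = 71)
M = -33600
Add(Function('P')(-300, 525), Pow(Add(M, Mul(Mul(I, J), -67)), -1)) = Add(89, Pow(Add(-33600, Mul(Mul(54, 71), -67)), -1)) = Add(89, Pow(Add(-33600, Mul(3834, -67)), -1)) = Add(89, Pow(Add(-33600, -256878), -1)) = Add(89, Pow(-290478, -1)) = Add(89, Rational(-1, 290478)) = Rational(25852541, 290478)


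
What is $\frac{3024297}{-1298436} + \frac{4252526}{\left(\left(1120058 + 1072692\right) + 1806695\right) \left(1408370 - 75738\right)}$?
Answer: $- \frac{167904765776880364}{72087386635116965} \approx -2.3292$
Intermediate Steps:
$\frac{3024297}{-1298436} + \frac{4252526}{\left(\left(1120058 + 1072692\right) + 1806695\right) \left(1408370 - 75738\right)} = 3024297 \left(- \frac{1}{1298436}\right) + \frac{4252526}{\left(2192750 + 1806695\right) 1332632} = - \frac{1008099}{432812} + \frac{4252526}{3999445 \cdot 1332632} = - \frac{1008099}{432812} + \frac{4252526}{5329788389240} = - \frac{1008099}{432812} + 4252526 \cdot \frac{1}{5329788389240} = - \frac{1008099}{432812} + \frac{2126263}{2664894194620} = - \frac{167904765776880364}{72087386635116965}$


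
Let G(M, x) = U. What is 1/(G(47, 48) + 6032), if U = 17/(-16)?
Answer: 16/96495 ≈ 0.00016581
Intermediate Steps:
U = -17/16 (U = 17*(-1/16) = -17/16 ≈ -1.0625)
G(M, x) = -17/16
1/(G(47, 48) + 6032) = 1/(-17/16 + 6032) = 1/(96495/16) = 16/96495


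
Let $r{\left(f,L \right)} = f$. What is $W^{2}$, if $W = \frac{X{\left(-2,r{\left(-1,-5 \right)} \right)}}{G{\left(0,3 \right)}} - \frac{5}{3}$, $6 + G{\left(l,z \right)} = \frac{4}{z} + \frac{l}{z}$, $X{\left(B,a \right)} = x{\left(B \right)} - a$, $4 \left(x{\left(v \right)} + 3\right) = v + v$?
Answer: $\frac{1849}{1764} \approx 1.0482$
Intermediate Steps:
$x{\left(v \right)} = -3 + \frac{v}{2}$ ($x{\left(v \right)} = -3 + \frac{v + v}{4} = -3 + \frac{2 v}{4} = -3 + \frac{v}{2}$)
$X{\left(B,a \right)} = -3 + \frac{B}{2} - a$ ($X{\left(B,a \right)} = \left(-3 + \frac{B}{2}\right) - a = -3 + \frac{B}{2} - a$)
$G{\left(l,z \right)} = -6 + \frac{4}{z} + \frac{l}{z}$ ($G{\left(l,z \right)} = -6 + \left(\frac{4}{z} + \frac{l}{z}\right) = -6 + \frac{4}{z} + \frac{l}{z}$)
$W = - \frac{43}{42}$ ($W = \frac{-3 + \frac{1}{2} \left(-2\right) - -1}{\frac{1}{3} \left(4 + 0 - 18\right)} - \frac{5}{3} = \frac{-3 - 1 + 1}{\frac{1}{3} \left(4 + 0 - 18\right)} - \frac{5}{3} = - \frac{3}{\frac{1}{3} \left(-14\right)} - \frac{5}{3} = - \frac{3}{- \frac{14}{3}} - \frac{5}{3} = \left(-3\right) \left(- \frac{3}{14}\right) - \frac{5}{3} = \frac{9}{14} - \frac{5}{3} = - \frac{43}{42} \approx -1.0238$)
$W^{2} = \left(- \frac{43}{42}\right)^{2} = \frac{1849}{1764}$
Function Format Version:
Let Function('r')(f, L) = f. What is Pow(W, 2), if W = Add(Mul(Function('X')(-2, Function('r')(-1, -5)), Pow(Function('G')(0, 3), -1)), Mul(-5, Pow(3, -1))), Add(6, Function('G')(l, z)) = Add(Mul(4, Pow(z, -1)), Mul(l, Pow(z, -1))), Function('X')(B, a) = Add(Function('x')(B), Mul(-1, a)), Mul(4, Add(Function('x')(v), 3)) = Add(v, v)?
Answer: Rational(1849, 1764) ≈ 1.0482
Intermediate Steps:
Function('x')(v) = Add(-3, Mul(Rational(1, 2), v)) (Function('x')(v) = Add(-3, Mul(Rational(1, 4), Add(v, v))) = Add(-3, Mul(Rational(1, 4), Mul(2, v))) = Add(-3, Mul(Rational(1, 2), v)))
Function('X')(B, a) = Add(-3, Mul(Rational(1, 2), B), Mul(-1, a)) (Function('X')(B, a) = Add(Add(-3, Mul(Rational(1, 2), B)), Mul(-1, a)) = Add(-3, Mul(Rational(1, 2), B), Mul(-1, a)))
Function('G')(l, z) = Add(-6, Mul(4, Pow(z, -1)), Mul(l, Pow(z, -1))) (Function('G')(l, z) = Add(-6, Add(Mul(4, Pow(z, -1)), Mul(l, Pow(z, -1)))) = Add(-6, Mul(4, Pow(z, -1)), Mul(l, Pow(z, -1))))
W = Rational(-43, 42) (W = Add(Mul(Add(-3, Mul(Rational(1, 2), -2), Mul(-1, -1)), Pow(Mul(Pow(3, -1), Add(4, 0, Mul(-6, 3))), -1)), Mul(-5, Pow(3, -1))) = Add(Mul(Add(-3, -1, 1), Pow(Mul(Rational(1, 3), Add(4, 0, -18)), -1)), Mul(-5, Rational(1, 3))) = Add(Mul(-3, Pow(Mul(Rational(1, 3), -14), -1)), Rational(-5, 3)) = Add(Mul(-3, Pow(Rational(-14, 3), -1)), Rational(-5, 3)) = Add(Mul(-3, Rational(-3, 14)), Rational(-5, 3)) = Add(Rational(9, 14), Rational(-5, 3)) = Rational(-43, 42) ≈ -1.0238)
Pow(W, 2) = Pow(Rational(-43, 42), 2) = Rational(1849, 1764)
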